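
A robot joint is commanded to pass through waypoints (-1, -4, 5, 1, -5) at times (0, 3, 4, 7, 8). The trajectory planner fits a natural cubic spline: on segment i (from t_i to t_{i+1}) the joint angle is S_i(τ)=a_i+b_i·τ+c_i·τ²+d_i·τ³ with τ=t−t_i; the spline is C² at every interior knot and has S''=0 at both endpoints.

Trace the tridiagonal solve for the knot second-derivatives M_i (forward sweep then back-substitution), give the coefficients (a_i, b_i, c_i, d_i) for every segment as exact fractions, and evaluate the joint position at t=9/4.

  seg 0: a=-1 b=-143/27 c=0 d=116/243
  seg 1: a=-4 b=205/27 c=116/27 d=-26/9
  seg 2: a=5 b=203/27 c=-118/27 d=115/243
  seg 3: a=1 b=-160/27 c=-1/9 d=1/27
S(9/4) = -359/48

Δ: Δ0=-1, Δ1=9, Δ2=-4/3, Δ3=-6
row 1: diag=8, rhs=60; c'=1/8, d'=15/2
row 2: denom=8−1·1/8=63/8; d'=(-62−1·15/2)/(63/8)=-556/63
row 3: denom=8−3·8/21=48/7; d'=(-28−3·-556/63)/(48/7)=-2/9
back: M3=-2/9
back: M2=-556/63−8/21·-2/9=-236/27
back: M1=15/2−1/8·-236/27=232/27
M: M0=0, M1=232/27, M2=-236/27, M3=-2/9, M4=0
seg 0: a=-1, c=M0/2=0, d=(M1−M0)/(6·3)=116/243, b=Δ0−h0·(2M0+M1)/6=-143/27
seg 1: a=-4, c=M1/2=116/27, d=(M2−M1)/(6·1)=-26/9, b=Δ1−h1·(2M1+M2)/6=205/27
seg 2: a=5, c=M2/2=-118/27, d=(M3−M2)/(6·3)=115/243, b=Δ2−h2·(2M2+M3)/6=203/27
seg 3: a=1, c=M3/2=-1/9, d=(M4−M3)/(6·1)=1/27, b=Δ3−h3·(2M3+M4)/6=-160/27
t_q=9/4 → seg 0, τ=9/4; S=-1+-143/27·τ+0·τ²+116/243·τ³=-359/48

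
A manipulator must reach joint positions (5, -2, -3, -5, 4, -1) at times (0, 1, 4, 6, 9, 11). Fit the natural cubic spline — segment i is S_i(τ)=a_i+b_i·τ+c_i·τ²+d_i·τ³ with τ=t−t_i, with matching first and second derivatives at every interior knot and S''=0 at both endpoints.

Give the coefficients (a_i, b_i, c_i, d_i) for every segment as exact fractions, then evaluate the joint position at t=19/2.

  seg 0: a=5 b=-16436/2047 c=0 d=2107/2047
  seg 1: a=-2 b=-10115/2047 c=6321/2047 d=-28591/55269
  seg 2: a=-3 b=-780/2047 c=-9628/6141 d=15455/24564
  seg 3: a=-5 b=5513/6141 c=27109/12282 d=-55507/110538
  seg 4: a=4 b=7159/12282 c=-4733/2047 d=4733/12282
S(19/2) = 123199/32752

Δ: Δ0=-7, Δ1=-1/3, Δ2=-1, Δ3=3, Δ4=-5/2
row 1: diag=8, rhs=40; c'=3/8, d'=5
row 2: denom=10−3·3/8=71/8; d'=(-4−3·5)/(71/8)=-152/71
row 3: denom=10−2·16/71=678/71; d'=(24−2·-152/71)/(678/71)=1004/339
row 4: denom=10−3·71/226=2047/226; d'=(-33−3·1004/339)/(2047/226)=-9466/2047
back: M4=-9466/2047
back: M3=1004/339−71/226·-9466/2047=27109/6141
back: M2=-152/71−16/71·27109/6141=-19256/6141
back: M1=5−3/8·-19256/6141=12642/2047
M: M0=0, M1=12642/2047, M2=-19256/6141, M3=27109/6141, M4=-9466/2047, M5=0
seg 0: a=5, c=M0/2=0, d=(M1−M0)/(6·1)=2107/2047, b=Δ0−h0·(2M0+M1)/6=-16436/2047
seg 1: a=-2, c=M1/2=6321/2047, d=(M2−M1)/(6·3)=-28591/55269, b=Δ1−h1·(2M1+M2)/6=-10115/2047
seg 2: a=-3, c=M2/2=-9628/6141, d=(M3−M2)/(6·2)=15455/24564, b=Δ2−h2·(2M2+M3)/6=-780/2047
seg 3: a=-5, c=M3/2=27109/12282, d=(M4−M3)/(6·3)=-55507/110538, b=Δ3−h3·(2M3+M4)/6=5513/6141
seg 4: a=4, c=M4/2=-4733/2047, d=(M5−M4)/(6·2)=4733/12282, b=Δ4−h4·(2M4+M5)/6=7159/12282
t_q=19/2 → seg 4, τ=1/2; S=4+7159/12282·τ+-4733/2047·τ²+4733/12282·τ³=123199/32752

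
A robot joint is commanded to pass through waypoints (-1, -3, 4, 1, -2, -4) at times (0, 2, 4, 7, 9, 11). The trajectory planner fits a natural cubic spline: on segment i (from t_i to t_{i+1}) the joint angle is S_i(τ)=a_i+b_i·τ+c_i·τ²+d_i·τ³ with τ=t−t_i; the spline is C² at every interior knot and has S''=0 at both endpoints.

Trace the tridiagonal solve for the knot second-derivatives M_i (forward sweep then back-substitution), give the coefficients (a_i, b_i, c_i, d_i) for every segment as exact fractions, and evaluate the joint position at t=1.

Δ: Δ0=-1, Δ1=7/2, Δ2=-1, Δ3=-3/2, Δ4=-1
row 1: diag=8, rhs=27; c'=1/4, d'=27/8
row 2: denom=10−2·1/4=19/2; d'=(-27−2·27/8)/(19/2)=-135/38
row 3: denom=10−3·6/19=172/19; d'=(-3−3·-135/38)/(172/19)=291/344
row 4: denom=8−2·19/86=325/43; d'=(3−2·291/344)/(325/43)=9/52
back: M4=9/52
back: M3=291/344−19/86·9/52=21/26
back: M2=-135/38−6/19·21/26=-99/26
back: M1=27/8−1/4·-99/26=225/52
M: M0=0, M1=225/52, M2=-99/26, M3=21/26, M4=9/52, M5=0
seg 0: a=-1, c=M0/2=0, d=(M1−M0)/(6·2)=75/208, b=Δ0−h0·(2M0+M1)/6=-127/52
seg 1: a=-3, c=M1/2=225/104, d=(M2−M1)/(6·2)=-141/208, b=Δ1−h1·(2M1+M2)/6=49/26
seg 2: a=4, c=M2/2=-99/52, d=(M3−M2)/(6·3)=10/39, b=Δ2−h2·(2M2+M3)/6=125/52
seg 3: a=1, c=M3/2=21/52, d=(M4−M3)/(6·2)=-11/208, b=Δ3−h3·(2M3+M4)/6=-109/52
seg 4: a=-2, c=M4/2=9/104, d=(M5−M4)/(6·2)=-3/208, b=Δ4−h4·(2M4+M5)/6=-29/26
t_q=1 → seg 0, τ=1; S=-1+-127/52·τ+0·τ²+75/208·τ³=-641/208

  seg 0: a=-1 b=-127/52 c=0 d=75/208
  seg 1: a=-3 b=49/26 c=225/104 d=-141/208
  seg 2: a=4 b=125/52 c=-99/52 d=10/39
  seg 3: a=1 b=-109/52 c=21/52 d=-11/208
  seg 4: a=-2 b=-29/26 c=9/104 d=-3/208
S(1) = -641/208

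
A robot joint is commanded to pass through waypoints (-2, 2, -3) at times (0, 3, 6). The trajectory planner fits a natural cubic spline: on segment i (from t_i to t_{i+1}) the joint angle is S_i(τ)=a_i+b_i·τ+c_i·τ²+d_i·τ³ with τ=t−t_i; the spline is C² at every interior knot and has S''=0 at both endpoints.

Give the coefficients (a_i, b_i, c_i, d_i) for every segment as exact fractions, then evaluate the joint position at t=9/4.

Δ: Δ0=4/3, Δ1=-5/3
row 1: diag=12, rhs=-18; c'=1/4, d'=-3/2
back: M1=-3/2
M: M0=0, M1=-3/2, M2=0
seg 0: a=-2, c=M0/2=0, d=(M1−M0)/(6·3)=-1/12, b=Δ0−h0·(2M0+M1)/6=25/12
seg 1: a=2, c=M1/2=-3/4, d=(M2−M1)/(6·3)=1/12, b=Δ1−h1·(2M1+M2)/6=-1/6
t_q=9/4 → seg 0, τ=9/4; S=-2+25/12·τ+0·τ²+-1/12·τ³=445/256

  seg 0: a=-2 b=25/12 c=0 d=-1/12
  seg 1: a=2 b=-1/6 c=-3/4 d=1/12
S(9/4) = 445/256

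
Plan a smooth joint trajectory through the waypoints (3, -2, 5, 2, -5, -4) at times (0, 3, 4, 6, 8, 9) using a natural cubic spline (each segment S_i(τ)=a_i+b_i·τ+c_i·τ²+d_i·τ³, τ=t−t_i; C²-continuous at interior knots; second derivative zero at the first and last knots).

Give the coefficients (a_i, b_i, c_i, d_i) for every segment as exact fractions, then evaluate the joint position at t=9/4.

  seg 0: a=3 b=-116/21 c=0 d=3/7
  seg 1: a=-2 b=127/21 c=27/7 d=-61/21
  seg 2: a=5 b=106/21 c=-34/7 d=19/24
  seg 3: a=2 b=-205/42 c=-3/28 d=67/168
  seg 4: a=-5 b=-11/21 c=16/7 d=-16/21
S(9/4) = -291/64

Δ: Δ0=-5/3, Δ1=7, Δ2=-3/2, Δ3=-7/2, Δ4=1
row 1: diag=8, rhs=52; c'=1/8, d'=13/2
row 2: denom=6−1·1/8=47/8; d'=(-51−1·13/2)/(47/8)=-460/47
row 3: denom=8−2·16/47=344/47; d'=(-12−2·-460/47)/(344/47)=89/86
row 4: denom=6−2·47/172=469/86; d'=(27−2·89/86)/(469/86)=32/7
back: M4=32/7
back: M3=89/86−47/172·32/7=-3/14
back: M2=-460/47−16/47·-3/14=-68/7
back: M1=13/2−1/8·-68/7=54/7
M: M0=0, M1=54/7, M2=-68/7, M3=-3/14, M4=32/7, M5=0
seg 0: a=3, c=M0/2=0, d=(M1−M0)/(6·3)=3/7, b=Δ0−h0·(2M0+M1)/6=-116/21
seg 1: a=-2, c=M1/2=27/7, d=(M2−M1)/(6·1)=-61/21, b=Δ1−h1·(2M1+M2)/6=127/21
seg 2: a=5, c=M2/2=-34/7, d=(M3−M2)/(6·2)=19/24, b=Δ2−h2·(2M2+M3)/6=106/21
seg 3: a=2, c=M3/2=-3/28, d=(M4−M3)/(6·2)=67/168, b=Δ3−h3·(2M3+M4)/6=-205/42
seg 4: a=-5, c=M4/2=16/7, d=(M5−M4)/(6·1)=-16/21, b=Δ4−h4·(2M4+M5)/6=-11/21
t_q=9/4 → seg 0, τ=9/4; S=3+-116/21·τ+0·τ²+3/7·τ³=-291/64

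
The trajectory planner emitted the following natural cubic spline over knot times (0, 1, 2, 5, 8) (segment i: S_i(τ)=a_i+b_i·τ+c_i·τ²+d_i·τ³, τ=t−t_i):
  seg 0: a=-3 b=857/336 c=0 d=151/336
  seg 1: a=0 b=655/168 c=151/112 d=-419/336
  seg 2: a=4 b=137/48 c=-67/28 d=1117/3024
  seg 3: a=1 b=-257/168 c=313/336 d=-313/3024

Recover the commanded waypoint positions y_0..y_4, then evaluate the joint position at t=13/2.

y_0=-3 y_1=0 y_2=4 y_3=1 y_4=2
S(13/2) = 405/896

y_0 = S_0(0) = a_0 = -3
y_1 = S_1(0) = a_1 = 0
y_2 = S_2(0) = a_2 = 4
y_3 = S_3(0) = a_3 = 1
y_4 = S_3(3) = 2
t_q=13/2 is in segment 3 (τ=3/2); S_3(τ)=405/896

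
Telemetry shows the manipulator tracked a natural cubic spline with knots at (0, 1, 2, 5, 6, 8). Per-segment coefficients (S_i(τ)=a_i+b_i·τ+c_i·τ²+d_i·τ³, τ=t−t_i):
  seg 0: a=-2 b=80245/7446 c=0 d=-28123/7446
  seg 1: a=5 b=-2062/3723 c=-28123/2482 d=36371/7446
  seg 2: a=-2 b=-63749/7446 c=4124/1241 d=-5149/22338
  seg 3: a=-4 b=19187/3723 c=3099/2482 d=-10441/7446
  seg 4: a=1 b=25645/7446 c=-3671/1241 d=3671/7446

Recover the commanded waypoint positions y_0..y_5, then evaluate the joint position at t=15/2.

y_0=-2 y_1=5 y_2=-2 y_3=-4 y_4=1 y_5=0
S(15/2) = 23319/19856

y_0 = S_0(0) = a_0 = -2
y_1 = S_1(0) = a_1 = 5
y_2 = S_2(0) = a_2 = -2
y_3 = S_3(0) = a_3 = -4
y_4 = S_4(0) = a_4 = 1
y_5 = S_4(2) = 0
t_q=15/2 is in segment 4 (τ=3/2); S_4(τ)=23319/19856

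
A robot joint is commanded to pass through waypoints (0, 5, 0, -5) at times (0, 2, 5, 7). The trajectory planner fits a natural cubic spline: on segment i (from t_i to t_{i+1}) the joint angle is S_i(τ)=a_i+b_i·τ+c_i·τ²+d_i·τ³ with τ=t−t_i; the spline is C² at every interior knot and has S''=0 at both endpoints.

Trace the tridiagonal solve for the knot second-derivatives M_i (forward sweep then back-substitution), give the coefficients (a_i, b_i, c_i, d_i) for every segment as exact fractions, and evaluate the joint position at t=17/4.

Δ: Δ0=5/2, Δ1=-5/3, Δ2=-5/2
row 1: diag=10, rhs=-25; c'=3/10, d'=-5/2
row 2: denom=10−3·3/10=91/10; d'=(-5−3·-5/2)/(91/10)=25/91
back: M2=25/91
back: M1=-5/2−3/10·25/91=-235/91
M: M0=0, M1=-235/91, M2=25/91, M3=0
seg 0: a=0, c=M0/2=0, d=(M1−M0)/(6·2)=-235/1092, b=Δ0−h0·(2M0+M1)/6=1835/546
seg 1: a=5, c=M1/2=-235/182, d=(M2−M1)/(6·3)=10/63, b=Δ1−h1·(2M1+M2)/6=425/546
seg 2: a=0, c=M2/2=25/182, d=(M3−M2)/(6·2)=-25/1092, b=Δ2−h2·(2M2+M3)/6=-1465/546
t_q=17/4 → seg 1, τ=9/4; S=5+425/546·τ+-235/182·τ²+10/63·τ³=2945/1456

  seg 0: a=0 b=1835/546 c=0 d=-235/1092
  seg 1: a=5 b=425/546 c=-235/182 d=10/63
  seg 2: a=0 b=-1465/546 c=25/182 d=-25/1092
S(17/4) = 2945/1456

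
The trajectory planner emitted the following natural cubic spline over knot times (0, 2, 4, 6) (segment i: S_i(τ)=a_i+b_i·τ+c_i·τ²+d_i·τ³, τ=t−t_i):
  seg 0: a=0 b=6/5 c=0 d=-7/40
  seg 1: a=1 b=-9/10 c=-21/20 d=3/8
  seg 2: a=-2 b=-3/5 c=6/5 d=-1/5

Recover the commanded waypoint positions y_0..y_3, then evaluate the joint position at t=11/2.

y_0=0 y_1=1 y_2=-2 y_3=0
S(11/2) = -7/8

y_0 = S_0(0) = a_0 = 0
y_1 = S_1(0) = a_1 = 1
y_2 = S_2(0) = a_2 = -2
y_3 = S_2(2) = 0
t_q=11/2 is in segment 2 (τ=3/2); S_2(τ)=-7/8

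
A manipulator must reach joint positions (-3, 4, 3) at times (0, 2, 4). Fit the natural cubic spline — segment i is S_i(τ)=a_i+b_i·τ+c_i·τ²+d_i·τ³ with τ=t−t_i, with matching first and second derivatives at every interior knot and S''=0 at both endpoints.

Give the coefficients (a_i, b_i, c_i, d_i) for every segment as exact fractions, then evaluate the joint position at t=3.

Δ: Δ0=7/2, Δ1=-1/2
row 1: diag=8, rhs=-24; c'=1/4, d'=-3
back: M1=-3
M: M0=0, M1=-3, M2=0
seg 0: a=-3, c=M0/2=0, d=(M1−M0)/(6·2)=-1/4, b=Δ0−h0·(2M0+M1)/6=9/2
seg 1: a=4, c=M1/2=-3/2, d=(M2−M1)/(6·2)=1/4, b=Δ1−h1·(2M1+M2)/6=3/2
t_q=3 → seg 1, τ=1; S=4+3/2·τ+-3/2·τ²+1/4·τ³=17/4

  seg 0: a=-3 b=9/2 c=0 d=-1/4
  seg 1: a=4 b=3/2 c=-3/2 d=1/4
S(3) = 17/4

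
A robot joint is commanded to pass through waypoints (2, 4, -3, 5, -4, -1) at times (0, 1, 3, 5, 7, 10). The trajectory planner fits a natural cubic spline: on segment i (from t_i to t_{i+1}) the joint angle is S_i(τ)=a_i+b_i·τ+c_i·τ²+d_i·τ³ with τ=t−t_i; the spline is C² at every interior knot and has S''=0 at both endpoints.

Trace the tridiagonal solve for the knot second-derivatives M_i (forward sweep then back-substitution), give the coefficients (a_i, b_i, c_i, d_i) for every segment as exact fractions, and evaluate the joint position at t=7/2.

Δ: Δ0=2, Δ1=-7/2, Δ2=4, Δ3=-9/2, Δ4=1
row 1: diag=6, rhs=-33; c'=1/3, d'=-11/2
row 2: denom=8−2·1/3=22/3; d'=(45−2·-11/2)/(22/3)=84/11
row 3: denom=8−2·3/11=82/11; d'=(-51−2·84/11)/(82/11)=-729/82
row 4: denom=10−2·11/41=388/41; d'=(33−2·-729/82)/(388/41)=1041/194
back: M4=1041/194
back: M3=-729/82−11/41·1041/194=-1002/97
back: M2=84/11−3/11·-1002/97=1014/97
back: M1=-11/2−1/3·1014/97=-1743/194
M: M0=0, M1=-1743/194, M2=1014/97, M3=-1002/97, M4=1041/194, M5=0
seg 0: a=2, c=M0/2=0, d=(M1−M0)/(6·1)=-581/388, b=Δ0−h0·(2M0+M1)/6=1357/388
seg 1: a=4, c=M1/2=-1743/388, d=(M2−M1)/(6·2)=1257/776, b=Δ1−h1·(2M1+M2)/6=-193/194
seg 2: a=-3, c=M2/2=507/97, d=(M3−M2)/(6·2)=-168/97, b=Δ2−h2·(2M2+M3)/6=46/97
seg 3: a=5, c=M3/2=-501/97, d=(M4−M3)/(6·2)=1015/776, b=Δ3−h3·(2M3+M4)/6=58/97
seg 4: a=-4, c=M4/2=1041/388, d=(M5−M4)/(6·3)=-347/1164, b=Δ4−h4·(2M4+M5)/6=-847/194
t_q=7/2 → seg 2, τ=1/2; S=-3+46/97·τ+507/97·τ²+-168/97·τ³=-649/388

  seg 0: a=2 b=1357/388 c=0 d=-581/388
  seg 1: a=4 b=-193/194 c=-1743/388 d=1257/776
  seg 2: a=-3 b=46/97 c=507/97 d=-168/97
  seg 3: a=5 b=58/97 c=-501/97 d=1015/776
  seg 4: a=-4 b=-847/194 c=1041/388 d=-347/1164
S(7/2) = -649/388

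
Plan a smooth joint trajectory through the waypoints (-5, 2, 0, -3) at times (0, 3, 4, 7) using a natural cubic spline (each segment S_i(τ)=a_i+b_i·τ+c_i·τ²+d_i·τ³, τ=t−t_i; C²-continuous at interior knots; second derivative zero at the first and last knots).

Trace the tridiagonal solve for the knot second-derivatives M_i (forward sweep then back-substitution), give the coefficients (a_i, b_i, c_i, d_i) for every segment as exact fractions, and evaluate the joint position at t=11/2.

Δ: Δ0=7/3, Δ1=-2, Δ2=-1
row 1: diag=8, rhs=-26; c'=1/8, d'=-13/4
row 2: denom=8−1·1/8=63/8; d'=(6−1·-13/4)/(63/8)=74/63
back: M2=74/63
back: M1=-13/4−1/8·74/63=-214/63
M: M0=0, M1=-214/63, M2=74/63, M3=0
seg 0: a=-5, c=M0/2=0, d=(M1−M0)/(6·3)=-107/567, b=Δ0−h0·(2M0+M1)/6=254/63
seg 1: a=2, c=M1/2=-107/63, d=(M2−M1)/(6·1)=16/21, b=Δ1−h1·(2M1+M2)/6=-67/63
seg 2: a=0, c=M2/2=37/63, d=(M3−M2)/(6·3)=-37/567, b=Δ2−h2·(2M2+M3)/6=-137/63
t_q=11/2 → seg 2, τ=3/2; S=0+-137/63·τ+37/63·τ²+-37/567·τ³=-121/56

  seg 0: a=-5 b=254/63 c=0 d=-107/567
  seg 1: a=2 b=-67/63 c=-107/63 d=16/21
  seg 2: a=0 b=-137/63 c=37/63 d=-37/567
S(11/2) = -121/56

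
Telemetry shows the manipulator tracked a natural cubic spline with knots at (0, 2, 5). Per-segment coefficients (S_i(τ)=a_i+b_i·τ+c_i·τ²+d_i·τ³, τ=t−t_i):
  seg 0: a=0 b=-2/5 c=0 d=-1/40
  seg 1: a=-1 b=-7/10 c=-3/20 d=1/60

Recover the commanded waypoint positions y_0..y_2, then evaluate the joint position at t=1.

y_0=0 y_1=-1 y_2=-4
S(1) = -17/40

y_0 = S_0(0) = a_0 = 0
y_1 = S_1(0) = a_1 = -1
y_2 = S_1(3) = -4
t_q=1 is in segment 0 (τ=1); S_0(τ)=-17/40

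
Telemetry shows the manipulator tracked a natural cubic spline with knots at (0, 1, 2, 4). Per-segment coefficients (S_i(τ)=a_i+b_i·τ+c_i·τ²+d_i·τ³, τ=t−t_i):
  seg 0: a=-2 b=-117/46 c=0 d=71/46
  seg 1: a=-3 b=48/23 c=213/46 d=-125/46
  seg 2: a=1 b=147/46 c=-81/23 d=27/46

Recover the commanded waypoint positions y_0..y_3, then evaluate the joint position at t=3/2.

y_0 = S_0(0) = a_0 = -2
y_1 = S_1(0) = a_1 = -3
y_2 = S_2(0) = a_2 = 1
y_3 = S_2(2) = -2
t_q=3/2 is in segment 1 (τ=1/2); S_1(τ)=-419/368

y_0=-2 y_1=-3 y_2=1 y_3=-2
S(3/2) = -419/368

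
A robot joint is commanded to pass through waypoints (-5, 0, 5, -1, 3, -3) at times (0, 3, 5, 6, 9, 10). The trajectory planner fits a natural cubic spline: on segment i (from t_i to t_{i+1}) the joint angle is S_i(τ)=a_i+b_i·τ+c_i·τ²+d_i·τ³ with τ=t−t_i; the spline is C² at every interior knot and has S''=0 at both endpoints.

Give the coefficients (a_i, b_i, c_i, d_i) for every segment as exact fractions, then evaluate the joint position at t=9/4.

Δ: Δ0=5/3, Δ1=5/2, Δ2=-6, Δ3=4/3, Δ4=-6
row 1: diag=10, rhs=5; c'=1/5, d'=1/2
row 2: denom=6−2·1/5=28/5; d'=(-51−2·1/2)/(28/5)=-65/7
row 3: denom=8−1·5/28=219/28; d'=(44−1·-65/7)/(219/28)=1492/219
row 4: denom=8−3·28/73=500/73; d'=(-44−3·1492/219)/(500/73)=-1176/125
back: M4=-1176/125
back: M3=1492/219−28/73·-1176/125=3908/375
back: M2=-65/7−5/28·3908/375=-836/75
back: M1=1/2−1/5·-836/75=2047/750
M: M0=0, M1=2047/750, M2=-836/75, M3=3908/375, M4=-1176/125, M5=0
seg 0: a=-5, c=M0/2=0, d=(M1−M0)/(6·3)=2047/13500, b=Δ0−h0·(2M0+M1)/6=151/500
seg 1: a=0, c=M1/2=2047/1500, d=(M2−M1)/(6·2)=-3469/3000, b=Δ1−h1·(2M1+M2)/6=1099/250
seg 2: a=5, c=M2/2=-418/75, d=(M3−M2)/(6·1)=1348/375, b=Δ2−h2·(2M2+M3)/6=-1508/375
seg 3: a=-1, c=M3/2=1954/375, d=(M4−M3)/(6·3)=-3718/3375, b=Δ3−h3·(2M3+M4)/6=-548/125
seg 4: a=3, c=M4/2=-588/125, d=(M5−M4)/(6·1)=196/125, b=Δ4−h4·(2M4+M5)/6=-358/125
t_q=9/4 → seg 0, τ=9/4; S=-5+151/500·τ+0·τ²+2047/13500·τ³=-82987/32000

  seg 0: a=-5 b=151/500 c=0 d=2047/13500
  seg 1: a=0 b=1099/250 c=2047/1500 d=-3469/3000
  seg 2: a=5 b=-1508/375 c=-418/75 d=1348/375
  seg 3: a=-1 b=-548/125 c=1954/375 d=-3718/3375
  seg 4: a=3 b=-358/125 c=-588/125 d=196/125
S(9/4) = -82987/32000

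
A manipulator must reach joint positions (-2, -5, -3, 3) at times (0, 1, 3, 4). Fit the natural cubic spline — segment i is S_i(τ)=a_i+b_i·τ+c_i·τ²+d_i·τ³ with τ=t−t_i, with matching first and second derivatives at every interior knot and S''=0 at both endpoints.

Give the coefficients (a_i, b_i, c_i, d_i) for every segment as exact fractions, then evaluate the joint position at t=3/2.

Δ: Δ0=-3, Δ1=1, Δ2=6
row 1: diag=6, rhs=24; c'=1/3, d'=4
row 2: denom=6−2·1/3=16/3; d'=(30−2·4)/(16/3)=33/8
back: M2=33/8
back: M1=4−1/3·33/8=21/8
M: M0=0, M1=21/8, M2=33/8, M3=0
seg 0: a=-2, c=M0/2=0, d=(M1−M0)/(6·1)=7/16, b=Δ0−h0·(2M0+M1)/6=-55/16
seg 1: a=-5, c=M1/2=21/16, d=(M2−M1)/(6·2)=1/8, b=Δ1−h1·(2M1+M2)/6=-17/8
seg 2: a=-3, c=M2/2=33/16, d=(M3−M2)/(6·1)=-11/16, b=Δ2−h2·(2M2+M3)/6=37/8
t_q=3/2 → seg 1, τ=1/2; S=-5+-17/8·τ+21/16·τ²+1/8·τ³=-183/32

  seg 0: a=-2 b=-55/16 c=0 d=7/16
  seg 1: a=-5 b=-17/8 c=21/16 d=1/8
  seg 2: a=-3 b=37/8 c=33/16 d=-11/16
S(3/2) = -183/32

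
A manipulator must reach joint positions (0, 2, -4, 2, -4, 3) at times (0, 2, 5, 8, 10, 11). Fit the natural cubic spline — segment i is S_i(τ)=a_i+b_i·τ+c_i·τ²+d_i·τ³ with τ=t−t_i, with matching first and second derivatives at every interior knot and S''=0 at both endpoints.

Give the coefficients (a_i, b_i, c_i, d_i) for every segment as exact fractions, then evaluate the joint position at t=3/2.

Δ: Δ0=1, Δ1=-2, Δ2=2, Δ3=-3, Δ4=7
row 1: diag=10, rhs=-18; c'=3/10, d'=-9/5
row 2: denom=12−3·3/10=111/10; d'=(24−3·-9/5)/(111/10)=98/37
row 3: denom=10−3·10/37=340/37; d'=(-30−3·98/37)/(340/37)=-351/85
row 4: denom=6−2·37/170=473/85; d'=(60−2·-351/85)/(473/85)=5802/473
back: M4=5802/473
back: M3=-351/85−37/170·5802/473=-3216/473
back: M2=98/37−10/37·-3216/473=2122/473
back: M1=-9/5−3/10·2122/473=-1488/473
M: M0=0, M1=-1488/473, M2=2122/473, M3=-3216/473, M4=5802/473, M5=0
seg 0: a=0, c=M0/2=0, d=(M1−M0)/(6·2)=-124/473, b=Δ0−h0·(2M0+M1)/6=969/473
seg 1: a=2, c=M1/2=-744/473, d=(M2−M1)/(6·3)=1805/4257, b=Δ1−h1·(2M1+M2)/6=-519/473
seg 2: a=-4, c=M2/2=1061/473, d=(M3−M2)/(6·3)=-2669/4257, b=Δ2−h2·(2M2+M3)/6=432/473
seg 3: a=2, c=M3/2=-1608/473, d=(M4−M3)/(6·2)=1503/946, b=Δ3−h3·(2M3+M4)/6=-1209/473
seg 4: a=-4, c=M4/2=2901/473, d=(M5−M4)/(6·1)=-967/473, b=Δ4−h4·(2M4+M5)/6=1377/473
t_q=3/2 → seg 0, τ=3/2; S=0+969/473·τ+0·τ²+-124/473·τ³=1035/473

  seg 0: a=0 b=969/473 c=0 d=-124/473
  seg 1: a=2 b=-519/473 c=-744/473 d=1805/4257
  seg 2: a=-4 b=432/473 c=1061/473 d=-2669/4257
  seg 3: a=2 b=-1209/473 c=-1608/473 d=1503/946
  seg 4: a=-4 b=1377/473 c=2901/473 d=-967/473
S(3/2) = 1035/473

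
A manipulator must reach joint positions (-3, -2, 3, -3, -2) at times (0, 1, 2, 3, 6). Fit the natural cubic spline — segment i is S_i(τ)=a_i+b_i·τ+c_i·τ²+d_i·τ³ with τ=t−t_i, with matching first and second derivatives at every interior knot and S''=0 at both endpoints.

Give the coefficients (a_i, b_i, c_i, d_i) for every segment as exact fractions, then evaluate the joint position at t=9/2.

Δ: Δ0=1, Δ1=5, Δ2=-6, Δ3=1/3
row 1: diag=4, rhs=24; c'=1/4, d'=6
row 2: denom=4−1·1/4=15/4; d'=(-66−1·6)/(15/4)=-96/5
row 3: denom=8−1·4/15=116/15; d'=(38−1·-96/5)/(116/15)=429/58
back: M3=429/58
back: M2=-96/5−4/15·429/58=-614/29
back: M1=6−1/4·-614/29=655/58
M: M0=0, M1=655/58, M2=-614/29, M3=429/58, M4=0
seg 0: a=-3, c=M0/2=0, d=(M1−M0)/(6·1)=655/348, b=Δ0−h0·(2M0+M1)/6=-307/348
seg 1: a=-2, c=M1/2=655/116, d=(M2−M1)/(6·1)=-1883/348, b=Δ1−h1·(2M1+M2)/6=829/174
seg 2: a=3, c=M2/2=-307/29, d=(M3−M2)/(6·1)=1657/348, b=Δ2−h2·(2M2+M3)/6=-61/348
seg 3: a=-3, c=M3/2=429/116, d=(M4−M3)/(6·3)=-143/348, b=Δ3−h3·(2M3+M4)/6=-1229/174
t_q=9/2 → seg 3, τ=3/2; S=-3+-1229/174·τ+429/116·τ²+-143/348·τ³=-6181/928

  seg 0: a=-3 b=-307/348 c=0 d=655/348
  seg 1: a=-2 b=829/174 c=655/116 d=-1883/348
  seg 2: a=3 b=-61/348 c=-307/29 d=1657/348
  seg 3: a=-3 b=-1229/174 c=429/116 d=-143/348
S(9/2) = -6181/928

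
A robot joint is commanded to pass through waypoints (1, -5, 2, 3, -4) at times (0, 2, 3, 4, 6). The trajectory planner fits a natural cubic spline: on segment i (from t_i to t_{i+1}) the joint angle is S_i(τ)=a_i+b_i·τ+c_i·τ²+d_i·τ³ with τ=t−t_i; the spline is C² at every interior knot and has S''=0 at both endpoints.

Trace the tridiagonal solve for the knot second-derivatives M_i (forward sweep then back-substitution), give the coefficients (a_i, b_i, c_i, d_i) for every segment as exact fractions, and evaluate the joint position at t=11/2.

Δ: Δ0=-3, Δ1=7, Δ2=1, Δ3=-7/2
row 1: diag=6, rhs=60; c'=1/6, d'=10
row 2: denom=4−1·1/6=23/6; d'=(-36−1·10)/(23/6)=-12
row 3: denom=6−1·6/23=132/23; d'=(-27−1·-12)/(132/23)=-115/44
back: M3=-115/44
back: M2=-12−6/23·-115/44=-249/22
back: M1=10−1/6·-249/22=523/44
M: M0=0, M1=523/44, M2=-249/22, M3=-115/44, M4=0
seg 0: a=1, c=M0/2=0, d=(M1−M0)/(6·2)=523/528, b=Δ0−h0·(2M0+M1)/6=-919/132
seg 1: a=-5, c=M1/2=523/88, d=(M2−M1)/(6·1)=-1021/264, b=Δ1−h1·(2M1+M2)/6=325/66
seg 2: a=2, c=M2/2=-249/44, d=(M3−M2)/(6·1)=383/264, b=Δ2−h2·(2M2+M3)/6=125/24
seg 3: a=3, c=M3/2=-115/88, d=(M4−M3)/(6·2)=115/528, b=Δ3−h3·(2M3+M4)/6=-58/33
t_q=11/2 → seg 3, τ=3/2; S=3+-58/33·τ+-115/88·τ²+115/528·τ³=-2593/1408

  seg 0: a=1 b=-919/132 c=0 d=523/528
  seg 1: a=-5 b=325/66 c=523/88 d=-1021/264
  seg 2: a=2 b=125/24 c=-249/44 d=383/264
  seg 3: a=3 b=-58/33 c=-115/88 d=115/528
S(11/2) = -2593/1408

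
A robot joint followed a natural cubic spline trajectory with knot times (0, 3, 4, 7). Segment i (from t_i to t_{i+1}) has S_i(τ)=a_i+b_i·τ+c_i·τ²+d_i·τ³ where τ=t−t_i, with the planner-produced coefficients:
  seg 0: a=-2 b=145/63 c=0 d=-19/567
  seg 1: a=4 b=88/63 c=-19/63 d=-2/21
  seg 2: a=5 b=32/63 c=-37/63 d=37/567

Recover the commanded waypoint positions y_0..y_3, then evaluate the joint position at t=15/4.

y_0=-2 y_1=4 y_2=5 y_3=3
S(15/4) = 3251/672

y_0 = S_0(0) = a_0 = -2
y_1 = S_1(0) = a_1 = 4
y_2 = S_2(0) = a_2 = 5
y_3 = S_2(3) = 3
t_q=15/4 is in segment 1 (τ=3/4); S_1(τ)=3251/672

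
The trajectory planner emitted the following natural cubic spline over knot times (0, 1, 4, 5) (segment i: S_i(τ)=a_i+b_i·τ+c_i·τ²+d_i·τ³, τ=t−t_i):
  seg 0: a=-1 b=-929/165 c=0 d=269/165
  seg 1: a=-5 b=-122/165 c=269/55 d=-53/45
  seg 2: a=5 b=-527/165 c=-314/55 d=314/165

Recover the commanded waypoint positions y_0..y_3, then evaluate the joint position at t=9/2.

y_0=-1 y_1=-5 y_2=5 y_3=-2
S(9/2) = 487/220

y_0 = S_0(0) = a_0 = -1
y_1 = S_1(0) = a_1 = -5
y_2 = S_2(0) = a_2 = 5
y_3 = S_2(1) = -2
t_q=9/2 is in segment 2 (τ=1/2); S_2(τ)=487/220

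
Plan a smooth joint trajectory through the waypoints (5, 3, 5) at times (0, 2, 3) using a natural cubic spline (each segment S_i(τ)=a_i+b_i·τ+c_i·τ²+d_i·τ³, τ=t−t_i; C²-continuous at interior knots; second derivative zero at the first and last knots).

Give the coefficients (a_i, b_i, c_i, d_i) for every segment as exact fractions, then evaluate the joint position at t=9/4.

  seg 0: a=5 b=-2 c=0 d=1/4
  seg 1: a=3 b=1 c=3/2 d=-1/2
S(9/4) = 427/128

Δ: Δ0=-1, Δ1=2
row 1: diag=6, rhs=18; c'=1/6, d'=3
back: M1=3
M: M0=0, M1=3, M2=0
seg 0: a=5, c=M0/2=0, d=(M1−M0)/(6·2)=1/4, b=Δ0−h0·(2M0+M1)/6=-2
seg 1: a=3, c=M1/2=3/2, d=(M2−M1)/(6·1)=-1/2, b=Δ1−h1·(2M1+M2)/6=1
t_q=9/4 → seg 1, τ=1/4; S=3+1·τ+3/2·τ²+-1/2·τ³=427/128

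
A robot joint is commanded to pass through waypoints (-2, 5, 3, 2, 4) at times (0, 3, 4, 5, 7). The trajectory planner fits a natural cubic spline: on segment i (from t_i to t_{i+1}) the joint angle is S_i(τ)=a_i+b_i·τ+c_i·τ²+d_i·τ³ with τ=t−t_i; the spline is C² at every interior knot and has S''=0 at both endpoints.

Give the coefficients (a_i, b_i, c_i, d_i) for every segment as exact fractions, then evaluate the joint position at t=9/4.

Δ: Δ0=7/3, Δ1=-2, Δ2=-1, Δ3=1
row 1: diag=8, rhs=-26; c'=1/8, d'=-13/4
row 2: denom=4−1·1/8=31/8; d'=(6−1·-13/4)/(31/8)=74/31
row 3: denom=6−1·8/31=178/31; d'=(12−1·74/31)/(178/31)=149/89
back: M3=149/89
back: M2=74/31−8/31·149/89=174/89
back: M1=-13/4−1/8·174/89=-311/89
M: M0=0, M1=-311/89, M2=174/89, M3=149/89, M4=0
seg 0: a=-2, c=M0/2=0, d=(M1−M0)/(6·3)=-311/1602, b=Δ0−h0·(2M0+M1)/6=2179/534
seg 1: a=5, c=M1/2=-311/178, d=(M2−M1)/(6·1)=485/534, b=Δ1−h1·(2M1+M2)/6=-310/267
seg 2: a=3, c=M2/2=87/89, d=(M3−M2)/(6·1)=-25/534, b=Δ2−h2·(2M2+M3)/6=-1031/534
seg 3: a=2, c=M3/2=149/178, d=(M4−M3)/(6·2)=-149/1068, b=Δ3−h3·(2M3+M4)/6=-31/267
t_q=9/4 → seg 0, τ=9/4; S=-2+2179/534·τ+0·τ²+-311/1602·τ³=56617/11392

  seg 0: a=-2 b=2179/534 c=0 d=-311/1602
  seg 1: a=5 b=-310/267 c=-311/178 d=485/534
  seg 2: a=3 b=-1031/534 c=87/89 d=-25/534
  seg 3: a=2 b=-31/267 c=149/178 d=-149/1068
S(9/4) = 56617/11392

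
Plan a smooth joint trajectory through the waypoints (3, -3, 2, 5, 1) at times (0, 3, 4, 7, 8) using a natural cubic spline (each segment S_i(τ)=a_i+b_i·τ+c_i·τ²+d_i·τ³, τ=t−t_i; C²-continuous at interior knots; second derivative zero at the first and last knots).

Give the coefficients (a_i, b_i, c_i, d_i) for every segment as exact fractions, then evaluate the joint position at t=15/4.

  seg 0: a=3 b=-115/24 c=0 d=67/216
  seg 1: a=-3 b=43/12 c=67/24 d=-11/8
  seg 2: a=2 b=121/24 c=-4/3 d=-1/216
  seg 3: a=5 b=-37/12 c=-11/8 d=11/24
S(15/4) = 347/512

Δ: Δ0=-2, Δ1=5, Δ2=1, Δ3=-4
row 1: diag=8, rhs=42; c'=1/8, d'=21/4
row 2: denom=8−1·1/8=63/8; d'=(-24−1·21/4)/(63/8)=-26/7
row 3: denom=8−3·8/21=48/7; d'=(-30−3·-26/7)/(48/7)=-11/4
back: M3=-11/4
back: M2=-26/7−8/21·-11/4=-8/3
back: M1=21/4−1/8·-8/3=67/12
M: M0=0, M1=67/12, M2=-8/3, M3=-11/4, M4=0
seg 0: a=3, c=M0/2=0, d=(M1−M0)/(6·3)=67/216, b=Δ0−h0·(2M0+M1)/6=-115/24
seg 1: a=-3, c=M1/2=67/24, d=(M2−M1)/(6·1)=-11/8, b=Δ1−h1·(2M1+M2)/6=43/12
seg 2: a=2, c=M2/2=-4/3, d=(M3−M2)/(6·3)=-1/216, b=Δ2−h2·(2M2+M3)/6=121/24
seg 3: a=5, c=M3/2=-11/8, d=(M4−M3)/(6·1)=11/24, b=Δ3−h3·(2M3+M4)/6=-37/12
t_q=15/4 → seg 1, τ=3/4; S=-3+43/12·τ+67/24·τ²+-11/8·τ³=347/512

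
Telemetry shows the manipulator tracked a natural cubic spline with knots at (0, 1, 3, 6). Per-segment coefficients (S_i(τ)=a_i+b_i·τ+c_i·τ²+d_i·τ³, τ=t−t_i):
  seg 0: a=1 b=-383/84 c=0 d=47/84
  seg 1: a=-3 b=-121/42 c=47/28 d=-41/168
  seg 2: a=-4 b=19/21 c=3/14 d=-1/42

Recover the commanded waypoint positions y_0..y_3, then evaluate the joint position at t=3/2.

y_0 = S_0(0) = a_0 = 1
y_1 = S_1(0) = a_1 = -3
y_2 = S_2(0) = a_2 = -4
y_3 = S_2(3) = 0
t_q=3/2 is in segment 1 (τ=1/2); S_1(τ)=-1815/448

y_0=1 y_1=-3 y_2=-4 y_3=0
S(3/2) = -1815/448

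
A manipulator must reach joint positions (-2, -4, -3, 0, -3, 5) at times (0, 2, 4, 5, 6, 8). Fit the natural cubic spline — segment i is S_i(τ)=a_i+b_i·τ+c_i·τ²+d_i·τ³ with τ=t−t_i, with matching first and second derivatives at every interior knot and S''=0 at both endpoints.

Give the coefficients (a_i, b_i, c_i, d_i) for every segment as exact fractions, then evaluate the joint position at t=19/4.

Δ: Δ0=-1, Δ1=1/2, Δ2=3, Δ3=-3, Δ4=4
row 1: diag=8, rhs=9; c'=1/4, d'=9/8
row 2: denom=6−2·1/4=11/2; d'=(15−2·9/8)/(11/2)=51/22
row 3: denom=4−1·2/11=42/11; d'=(-36−1·51/22)/(42/11)=-281/28
row 4: denom=6−1·11/42=241/42; d'=(42−1·-281/28)/(241/42)=4371/482
back: M4=4371/482
back: M3=-281/28−11/42·4371/482=-2991/241
back: M2=51/22−2/11·-2991/241=2205/482
back: M1=9/8−1/4·2205/482=-9/482
M: M0=0, M1=-9/482, M2=2205/482, M3=-2991/241, M4=4371/482, M5=0
seg 0: a=-2, c=M0/2=0, d=(M1−M0)/(6·2)=-3/1928, b=Δ0−h0·(2M0+M1)/6=-479/482
seg 1: a=-4, c=M1/2=-9/964, d=(M2−M1)/(6·2)=369/964, b=Δ1−h1·(2M1+M2)/6=-244/241
seg 2: a=-3, c=M2/2=2205/964, d=(M3−M2)/(6·1)=-2729/964, b=Δ2−h2·(2M2+M3)/6=854/241
seg 3: a=0, c=M3/2=-2991/482, d=(M4−M3)/(6·1)=3451/964, b=Δ3−h3·(2M3+M4)/6=-361/964
seg 4: a=-3, c=M4/2=4371/964, d=(M5−M4)/(6·2)=-1457/1928, b=Δ4−h4·(2M4+M5)/6=-493/241
t_q=19/4 → seg 2, τ=3/4; S=-3+854/241·τ+2205/964·τ²+-2729/964·τ³=-15423/61696

  seg 0: a=-2 b=-479/482 c=0 d=-3/1928
  seg 1: a=-4 b=-244/241 c=-9/964 d=369/964
  seg 2: a=-3 b=854/241 c=2205/964 d=-2729/964
  seg 3: a=0 b=-361/964 c=-2991/482 d=3451/964
  seg 4: a=-3 b=-493/241 c=4371/964 d=-1457/1928
S(19/4) = -15423/61696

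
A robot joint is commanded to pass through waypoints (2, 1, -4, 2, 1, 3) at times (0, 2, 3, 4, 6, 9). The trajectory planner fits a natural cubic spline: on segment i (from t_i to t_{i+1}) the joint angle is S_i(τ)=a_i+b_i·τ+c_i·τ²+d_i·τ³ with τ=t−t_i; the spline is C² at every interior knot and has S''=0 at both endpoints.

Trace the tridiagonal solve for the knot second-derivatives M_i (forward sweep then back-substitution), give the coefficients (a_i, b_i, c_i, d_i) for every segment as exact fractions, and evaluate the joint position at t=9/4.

  seg 0: a=2 b=2009/921 c=0 d=-4939/7368
  seg 1: a=1 b=-10799/1842 c=-4939/1228 d=17995/3684
  seg 2: a=-4 b=2753/3684 c=3264/307 d=-19817/3684
  seg 3: a=2 b=10819/1842 c=-6761/1228 d=8543/7368
  seg 4: a=1 b=-2059/921 c=891/614 d=-99/614
S(9/4) = -50355/78592

Δ: Δ0=-1/2, Δ1=-5, Δ2=6, Δ3=-1/2, Δ4=2/3
row 1: diag=6, rhs=-27; c'=1/6, d'=-9/2
row 2: denom=4−1·1/6=23/6; d'=(66−1·-9/2)/(23/6)=423/23
row 3: denom=6−1·6/23=132/23; d'=(-39−1·423/23)/(132/23)=-10
row 4: denom=10−2·23/66=307/33; d'=(7−2·-10)/(307/33)=891/307
back: M4=891/307
back: M3=-10−23/66·891/307=-6761/614
back: M2=423/23−6/23·-6761/614=6528/307
back: M1=-9/2−1/6·6528/307=-4939/614
M: M0=0, M1=-4939/614, M2=6528/307, M3=-6761/614, M4=891/307, M5=0
seg 0: a=2, c=M0/2=0, d=(M1−M0)/(6·2)=-4939/7368, b=Δ0−h0·(2M0+M1)/6=2009/921
seg 1: a=1, c=M1/2=-4939/1228, d=(M2−M1)/(6·1)=17995/3684, b=Δ1−h1·(2M1+M2)/6=-10799/1842
seg 2: a=-4, c=M2/2=3264/307, d=(M3−M2)/(6·1)=-19817/3684, b=Δ2−h2·(2M2+M3)/6=2753/3684
seg 3: a=2, c=M3/2=-6761/1228, d=(M4−M3)/(6·2)=8543/7368, b=Δ3−h3·(2M3+M4)/6=10819/1842
seg 4: a=1, c=M4/2=891/614, d=(M5−M4)/(6·3)=-99/614, b=Δ4−h4·(2M4+M5)/6=-2059/921
t_q=9/4 → seg 1, τ=1/4; S=1+-10799/1842·τ+-4939/1228·τ²+17995/3684·τ³=-50355/78592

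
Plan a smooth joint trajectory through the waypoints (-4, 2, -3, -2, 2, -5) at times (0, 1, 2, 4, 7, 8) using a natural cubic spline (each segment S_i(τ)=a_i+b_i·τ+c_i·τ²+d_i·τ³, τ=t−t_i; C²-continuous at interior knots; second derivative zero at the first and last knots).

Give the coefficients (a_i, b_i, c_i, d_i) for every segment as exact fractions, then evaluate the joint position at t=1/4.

Δ: Δ0=6, Δ1=-5, Δ2=1/2, Δ3=4/3, Δ4=-7
row 1: diag=4, rhs=-66; c'=1/4, d'=-33/2
row 2: denom=6−1·1/4=23/4; d'=(33−1·-33/2)/(23/4)=198/23
row 3: denom=10−2·8/23=214/23; d'=(5−2·198/23)/(214/23)=-281/214
row 4: denom=8−3·69/214=1505/214; d'=(-50−3·-281/214)/(1505/214)=-9857/1505
back: M4=-9857/1505
back: M3=-281/214−69/214·-9857/1505=1202/1505
back: M2=198/23−8/23·1202/1505=12538/1505
back: M1=-33/2−1/4·12538/1505=-27967/1505
M: M0=0, M1=-27967/1505, M2=12538/1505, M3=1202/1505, M4=-9857/1505, M5=0
seg 0: a=-4, c=M0/2=0, d=(M1−M0)/(6·1)=-27967/9030, b=Δ0−h0·(2M0+M1)/6=82147/9030
seg 1: a=2, c=M1/2=-27967/3010, d=(M2−M1)/(6·1)=8101/1806, b=Δ1−h1·(2M1+M2)/6=-877/4515
seg 2: a=-3, c=M2/2=6269/1505, d=(M3−M2)/(6·2)=-2834/4515, b=Δ2−h2·(2M2+M3)/6=-6863/1290
seg 3: a=-2, c=M3/2=601/1505, d=(M4−M3)/(6·3)=-11059/27090, b=Δ3−h3·(2M3+M4)/6=34399/9030
seg 4: a=2, c=M4/2=-9857/3010, d=(M5−M4)/(6·1)=9857/9030, b=Δ4−h4·(2M4+M5)/6=-21748/4515
t_q=1/4 → seg 0, τ=1/4; S=-4+82147/9030·τ+0·τ²+-27967/9030·τ³=-68353/38528

  seg 0: a=-4 b=82147/9030 c=0 d=-27967/9030
  seg 1: a=2 b=-877/4515 c=-27967/3010 d=8101/1806
  seg 2: a=-3 b=-6863/1290 c=6269/1505 d=-2834/4515
  seg 3: a=-2 b=34399/9030 c=601/1505 d=-11059/27090
  seg 4: a=2 b=-21748/4515 c=-9857/3010 d=9857/9030
S(1/4) = -68353/38528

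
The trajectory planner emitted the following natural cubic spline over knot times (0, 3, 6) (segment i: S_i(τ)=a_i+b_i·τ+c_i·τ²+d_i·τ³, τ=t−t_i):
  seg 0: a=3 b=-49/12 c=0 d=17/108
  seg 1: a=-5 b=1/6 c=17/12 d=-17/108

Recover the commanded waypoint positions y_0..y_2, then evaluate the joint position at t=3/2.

y_0 = S_0(0) = a_0 = 3
y_1 = S_1(0) = a_1 = -5
y_2 = S_1(3) = 4
t_q=3/2 is in segment 0 (τ=3/2); S_0(τ)=-83/32

y_0=3 y_1=-5 y_2=4
S(3/2) = -83/32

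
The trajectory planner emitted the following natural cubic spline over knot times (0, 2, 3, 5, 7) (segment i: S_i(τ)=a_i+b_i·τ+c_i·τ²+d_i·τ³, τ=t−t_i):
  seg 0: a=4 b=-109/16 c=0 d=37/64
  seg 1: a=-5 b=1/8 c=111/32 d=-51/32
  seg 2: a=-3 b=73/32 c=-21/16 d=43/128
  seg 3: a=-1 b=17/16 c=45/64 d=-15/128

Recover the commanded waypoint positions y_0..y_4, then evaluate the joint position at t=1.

y_0=4 y_1=-5 y_2=-3 y_3=-1 y_4=3
S(1) = -143/64

y_0 = S_0(0) = a_0 = 4
y_1 = S_1(0) = a_1 = -5
y_2 = S_2(0) = a_2 = -3
y_3 = S_3(0) = a_3 = -1
y_4 = S_3(2) = 3
t_q=1 is in segment 0 (τ=1); S_0(τ)=-143/64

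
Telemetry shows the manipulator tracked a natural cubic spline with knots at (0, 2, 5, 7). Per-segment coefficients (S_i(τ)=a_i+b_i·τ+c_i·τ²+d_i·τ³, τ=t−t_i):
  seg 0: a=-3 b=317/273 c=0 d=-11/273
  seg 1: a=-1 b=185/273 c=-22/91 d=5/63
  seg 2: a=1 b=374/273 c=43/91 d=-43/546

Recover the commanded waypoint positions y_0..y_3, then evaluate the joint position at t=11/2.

y_0=-3 y_1=-1 y_2=1 y_3=5
S(11/2) = 373/208

y_0 = S_0(0) = a_0 = -3
y_1 = S_1(0) = a_1 = -1
y_2 = S_2(0) = a_2 = 1
y_3 = S_2(2) = 5
t_q=11/2 is in segment 2 (τ=1/2); S_2(τ)=373/208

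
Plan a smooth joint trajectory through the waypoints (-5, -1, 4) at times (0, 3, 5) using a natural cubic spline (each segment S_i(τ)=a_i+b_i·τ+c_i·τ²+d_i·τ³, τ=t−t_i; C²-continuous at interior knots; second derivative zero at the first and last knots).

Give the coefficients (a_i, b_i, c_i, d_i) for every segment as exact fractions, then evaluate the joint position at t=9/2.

Δ: Δ0=4/3, Δ1=5/2
row 1: diag=10, rhs=7; c'=1/5, d'=7/10
back: M1=7/10
M: M0=0, M1=7/10, M2=0
seg 0: a=-5, c=M0/2=0, d=(M1−M0)/(6·3)=7/180, b=Δ0−h0·(2M0+M1)/6=59/60
seg 1: a=-1, c=M1/2=7/20, d=(M2−M1)/(6·2)=-7/120, b=Δ1−h1·(2M1+M2)/6=61/30
t_q=9/2 → seg 1, τ=3/2; S=-1+61/30·τ+7/20·τ²+-7/120·τ³=169/64

  seg 0: a=-5 b=59/60 c=0 d=7/180
  seg 1: a=-1 b=61/30 c=7/20 d=-7/120
S(9/2) = 169/64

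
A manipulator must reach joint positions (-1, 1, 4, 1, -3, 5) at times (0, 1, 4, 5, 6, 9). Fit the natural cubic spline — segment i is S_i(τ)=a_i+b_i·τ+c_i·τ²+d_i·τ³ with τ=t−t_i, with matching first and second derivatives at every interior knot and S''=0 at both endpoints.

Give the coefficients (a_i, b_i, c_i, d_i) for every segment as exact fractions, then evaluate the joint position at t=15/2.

  seg 0: a=-1 b=3194/1641 c=0 d=88/1641
  seg 1: a=1 b=3458/1641 c=88/547 d=-2609/14769
  seg 2: a=4 b=-2785/1641 c=-2345/1641 d=69/547
  seg 3: a=1 b=-6854/1641 c=-1724/1641 d=2014/1641
  seg 4: a=-3 b=-1420/547 c=4318/1641 d=-4318/14769
S(15/2) = -4289/2188

Δ: Δ0=2, Δ1=1, Δ2=-3, Δ3=-4, Δ4=8/3
row 1: diag=8, rhs=-6; c'=3/8, d'=-3/4
row 2: denom=8−3·3/8=55/8; d'=(-24−3·-3/4)/(55/8)=-174/55
row 3: denom=4−1·8/55=212/55; d'=(-6−1·-174/55)/(212/55)=-39/53
row 4: denom=8−1·55/212=1641/212; d'=(40−1·-39/53)/(1641/212)=8636/1641
back: M4=8636/1641
back: M3=-39/53−55/212·8636/1641=-3448/1641
back: M2=-174/55−8/55·-3448/1641=-4690/1641
back: M1=-3/4−3/8·-4690/1641=176/547
M: M0=0, M1=176/547, M2=-4690/1641, M3=-3448/1641, M4=8636/1641, M5=0
seg 0: a=-1, c=M0/2=0, d=(M1−M0)/(6·1)=88/1641, b=Δ0−h0·(2M0+M1)/6=3194/1641
seg 1: a=1, c=M1/2=88/547, d=(M2−M1)/(6·3)=-2609/14769, b=Δ1−h1·(2M1+M2)/6=3458/1641
seg 2: a=4, c=M2/2=-2345/1641, d=(M3−M2)/(6·1)=69/547, b=Δ2−h2·(2M2+M3)/6=-2785/1641
seg 3: a=1, c=M3/2=-1724/1641, d=(M4−M3)/(6·1)=2014/1641, b=Δ3−h3·(2M3+M4)/6=-6854/1641
seg 4: a=-3, c=M4/2=4318/1641, d=(M5−M4)/(6·3)=-4318/14769, b=Δ4−h4·(2M4+M5)/6=-1420/547
t_q=15/2 → seg 4, τ=3/2; S=-3+-1420/547·τ+4318/1641·τ²+-4318/14769·τ³=-4289/2188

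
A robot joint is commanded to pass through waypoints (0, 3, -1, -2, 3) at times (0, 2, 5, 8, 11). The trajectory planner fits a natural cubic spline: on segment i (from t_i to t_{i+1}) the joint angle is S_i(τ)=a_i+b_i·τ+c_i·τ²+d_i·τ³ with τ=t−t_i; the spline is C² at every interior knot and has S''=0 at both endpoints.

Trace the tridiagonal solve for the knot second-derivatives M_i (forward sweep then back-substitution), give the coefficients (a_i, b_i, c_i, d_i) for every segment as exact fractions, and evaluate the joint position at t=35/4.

Δ: Δ0=3/2, Δ1=-4/3, Δ2=-1/3, Δ3=5/3
row 1: diag=10, rhs=-17; c'=3/10, d'=-17/10
row 2: denom=12−3·3/10=111/10; d'=(6−3·-17/10)/(111/10)=1
row 3: denom=12−3·10/37=414/37; d'=(12−3·1)/(414/37)=37/46
back: M3=37/46
back: M2=1−10/37·37/46=18/23
back: M1=-17/10−3/10·18/23=-89/46
M: M0=0, M1=-89/46, M2=18/23, M3=37/46, M4=0
seg 0: a=0, c=M0/2=0, d=(M1−M0)/(6·2)=-89/552, b=Δ0−h0·(2M0+M1)/6=148/69
seg 1: a=3, c=M1/2=-89/92, d=(M2−M1)/(6·3)=125/828, b=Δ1−h1·(2M1+M2)/6=29/138
seg 2: a=-1, c=M2/2=9/23, d=(M3−M2)/(6·3)=1/828, b=Δ2−h2·(2M2+M3)/6=-419/276
seg 3: a=-2, c=M3/2=37/92, d=(M4−M3)/(6·3)=-37/828, b=Δ3−h3·(2M3+M4)/6=119/138
t_q=35/4 → seg 3, τ=3/4; S=-2+119/138·τ+37/92·τ²+-37/828·τ³=-6747/5888

  seg 0: a=0 b=148/69 c=0 d=-89/552
  seg 1: a=3 b=29/138 c=-89/92 d=125/828
  seg 2: a=-1 b=-419/276 c=9/23 d=1/828
  seg 3: a=-2 b=119/138 c=37/92 d=-37/828
S(35/4) = -6747/5888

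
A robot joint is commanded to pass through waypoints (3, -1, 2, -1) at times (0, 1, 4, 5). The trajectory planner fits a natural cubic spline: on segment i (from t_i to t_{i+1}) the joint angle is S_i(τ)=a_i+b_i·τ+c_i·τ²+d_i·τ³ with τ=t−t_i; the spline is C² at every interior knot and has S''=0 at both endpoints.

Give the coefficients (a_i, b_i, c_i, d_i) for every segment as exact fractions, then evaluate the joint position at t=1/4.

Δ: Δ0=-4, Δ1=1, Δ2=-3
row 1: diag=8, rhs=30; c'=3/8, d'=15/4
row 2: denom=8−3·3/8=55/8; d'=(-24−3·15/4)/(55/8)=-282/55
back: M2=-282/55
back: M1=15/4−3/8·-282/55=312/55
M: M0=0, M1=312/55, M2=-282/55, M3=0
seg 0: a=3, c=M0/2=0, d=(M1−M0)/(6·1)=52/55, b=Δ0−h0·(2M0+M1)/6=-272/55
seg 1: a=-1, c=M1/2=156/55, d=(M2−M1)/(6·3)=-3/5, b=Δ1−h1·(2M1+M2)/6=-116/55
seg 2: a=2, c=M2/2=-141/55, d=(M3−M2)/(6·1)=47/55, b=Δ2−h2·(2M2+M3)/6=-71/55
t_q=1/4 → seg 0, τ=1/4; S=3+-272/55·τ+0·τ²+52/55·τ³=313/176

  seg 0: a=3 b=-272/55 c=0 d=52/55
  seg 1: a=-1 b=-116/55 c=156/55 d=-3/5
  seg 2: a=2 b=-71/55 c=-141/55 d=47/55
S(1/4) = 313/176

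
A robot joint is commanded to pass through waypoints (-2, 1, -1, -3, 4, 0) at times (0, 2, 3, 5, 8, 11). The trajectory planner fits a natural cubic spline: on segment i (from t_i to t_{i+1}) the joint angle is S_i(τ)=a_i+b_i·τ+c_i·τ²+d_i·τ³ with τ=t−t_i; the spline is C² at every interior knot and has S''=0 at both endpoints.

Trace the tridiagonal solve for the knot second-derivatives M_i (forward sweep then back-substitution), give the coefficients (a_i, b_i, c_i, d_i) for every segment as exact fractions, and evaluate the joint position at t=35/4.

  seg 0: a=-2 b=6493/2398 c=0 d=-362/1199
  seg 1: a=1 b=-2195/2398 c=-2172/1199 d=1743/2398
  seg 2: a=-1 b=-257/109 c=885/2398 d=743/4796
  seg 3: a=-3 b=1172/1199 c=1557/1199 d=-9136/32373
  seg 4: a=4 b=1378/1199 c=-4465/3597 d=4465/32373
S(35/4) = 323973/76736

Δ: Δ0=3/2, Δ1=-2, Δ2=-1, Δ3=7/3, Δ4=-4/3
row 1: diag=6, rhs=-21; c'=1/6, d'=-7/2
row 2: denom=6−1·1/6=35/6; d'=(6−1·-7/2)/(35/6)=57/35
row 3: denom=10−2·12/35=326/35; d'=(20−2·57/35)/(326/35)=293/163
row 4: denom=12−3·105/326=3597/326; d'=(-22−3·293/163)/(3597/326)=-8930/3597
back: M4=-8930/3597
back: M3=293/163−105/326·-8930/3597=3114/1199
back: M2=57/35−12/35·3114/1199=885/1199
back: M1=-7/2−1/6·885/1199=-4344/1199
M: M0=0, M1=-4344/1199, M2=885/1199, M3=3114/1199, M4=-8930/3597, M5=0
seg 0: a=-2, c=M0/2=0, d=(M1−M0)/(6·2)=-362/1199, b=Δ0−h0·(2M0+M1)/6=6493/2398
seg 1: a=1, c=M1/2=-2172/1199, d=(M2−M1)/(6·1)=1743/2398, b=Δ1−h1·(2M1+M2)/6=-2195/2398
seg 2: a=-1, c=M2/2=885/2398, d=(M3−M2)/(6·2)=743/4796, b=Δ2−h2·(2M2+M3)/6=-257/109
seg 3: a=-3, c=M3/2=1557/1199, d=(M4−M3)/(6·3)=-9136/32373, b=Δ3−h3·(2M3+M4)/6=1172/1199
seg 4: a=4, c=M4/2=-4465/3597, d=(M5−M4)/(6·3)=4465/32373, b=Δ4−h4·(2M4+M5)/6=1378/1199
t_q=35/4 → seg 4, τ=3/4; S=4+1378/1199·τ+-4465/3597·τ²+4465/32373·τ³=323973/76736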